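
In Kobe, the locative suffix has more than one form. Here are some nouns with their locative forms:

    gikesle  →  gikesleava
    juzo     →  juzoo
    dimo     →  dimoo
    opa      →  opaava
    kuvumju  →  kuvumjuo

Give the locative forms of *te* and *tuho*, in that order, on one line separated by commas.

Looking at the last vowel of each stem: -o when the last vowel of the stem is a rounded vowel (*juzo*, *dimo*, *kuvumju*); -ava when the last vowel of the stem is an unrounded vowel (*gikesle*, *opa*).
*te*: last vowel = /e/, an unrounded vowel → -ava → *teava*.
*tuho* — last vowel /o/ (a rounded vowel) → -o → *tuhoo*.

teava, tuhoo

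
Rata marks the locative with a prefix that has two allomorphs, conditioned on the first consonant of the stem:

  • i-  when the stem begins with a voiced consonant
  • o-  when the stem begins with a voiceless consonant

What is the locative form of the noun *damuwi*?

idamuwi

*damuwi*: first consonant = /d/, voiced → i- → *idamuwi*.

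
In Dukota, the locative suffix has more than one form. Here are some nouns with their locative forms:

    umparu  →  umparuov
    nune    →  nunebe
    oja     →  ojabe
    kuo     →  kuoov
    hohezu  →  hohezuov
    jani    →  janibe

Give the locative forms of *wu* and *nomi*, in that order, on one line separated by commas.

wuov, nomibe

The suffix is conditioned by the last vowel: -ov when the last vowel of the stem is a rounded vowel (*umparu*, *kuo*, *hohezu*); -be when the last vowel of the stem is an unrounded vowel (*nune*, *oja*, *jani*).
*wu* — last vowel /u/ (a rounded vowel) → -ov → *wuov*.
Since the last vowel of *nomi* is /i/ (an unrounded vowel), it takes -be, giving *nomibe*.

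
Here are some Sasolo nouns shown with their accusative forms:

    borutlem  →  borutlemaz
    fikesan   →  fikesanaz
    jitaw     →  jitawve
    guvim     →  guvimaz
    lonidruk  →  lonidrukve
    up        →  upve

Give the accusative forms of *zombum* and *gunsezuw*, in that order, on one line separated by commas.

Looking at the final consonant of each stem: -az when the stem ends in a nasal (*borutlem*, *fikesan*, *guvim*); -ve when the stem ends in a non-nasal consonant (*jitaw*, *lonidruk*, *up*).
*zombum* — final consonant /m/ (a nasal) → -az → *zombumaz*.
*gunsezuw*: final consonant = /w/, non-nasal → -ve → *gunsezuwve*.

zombumaz, gunsezuwve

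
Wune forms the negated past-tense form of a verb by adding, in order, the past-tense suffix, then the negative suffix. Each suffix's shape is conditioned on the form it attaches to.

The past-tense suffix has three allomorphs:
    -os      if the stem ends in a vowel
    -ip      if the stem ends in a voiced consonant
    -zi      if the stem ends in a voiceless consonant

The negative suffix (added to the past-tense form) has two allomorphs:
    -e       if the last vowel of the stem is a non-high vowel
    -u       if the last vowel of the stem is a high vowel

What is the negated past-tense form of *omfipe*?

omfipeose

*omfipe*: final sound = /e/, a vowel → -os → *omfipeos*.
The past-tense form *omfipeos* — last vowel /o/ (a non-high vowel) → -e → *omfipeose*.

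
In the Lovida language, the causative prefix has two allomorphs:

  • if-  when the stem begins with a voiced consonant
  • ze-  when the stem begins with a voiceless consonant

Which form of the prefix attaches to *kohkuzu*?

The first consonant of *kohkuzu* is /k/, which is voiceless, so the prefix is ze-.

ze-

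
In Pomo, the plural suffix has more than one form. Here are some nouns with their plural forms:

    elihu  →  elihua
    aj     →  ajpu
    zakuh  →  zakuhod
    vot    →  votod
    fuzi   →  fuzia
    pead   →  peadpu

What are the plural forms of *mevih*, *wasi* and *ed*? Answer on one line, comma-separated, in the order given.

Looking at the final sound of each stem: -od when the stem ends in a voiceless consonant (*zakuh*, *vot*); -pu when the stem ends in a voiced consonant (*aj*, *pead*); -a when the stem ends in a vowel (*elihu*, *fuzi*).
Since the final sound of *mevih* is /h/ (a voiceless consonant), it takes -od, giving *mevihod*.
Since the final sound of *wasi* is /i/ (a vowel), it takes -a, giving *wasia*.
*ed*: final sound = /d/, a voiced consonant → -pu → *edpu*.

mevihod, wasia, edpu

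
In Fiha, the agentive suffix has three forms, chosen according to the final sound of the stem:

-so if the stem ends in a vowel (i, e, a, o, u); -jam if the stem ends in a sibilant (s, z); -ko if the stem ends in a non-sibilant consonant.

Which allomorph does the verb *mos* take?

-jam

The final sound of *mos* is /s/, which is a sibilant, so the suffix is -jam.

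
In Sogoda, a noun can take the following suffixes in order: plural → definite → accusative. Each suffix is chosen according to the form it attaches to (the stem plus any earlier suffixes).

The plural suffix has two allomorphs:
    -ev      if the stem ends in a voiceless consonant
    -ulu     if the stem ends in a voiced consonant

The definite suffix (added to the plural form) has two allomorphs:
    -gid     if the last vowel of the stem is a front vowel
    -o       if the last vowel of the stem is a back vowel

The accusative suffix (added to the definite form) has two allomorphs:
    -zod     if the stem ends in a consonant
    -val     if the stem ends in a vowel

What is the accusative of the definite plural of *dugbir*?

dugbiruluoval

*dugbir*: final consonant = /r/, voiced → -ulu → *dugbirulu*.
The plural form *dugbirulu* — last vowel /u/ (a back vowel) → -o → *dugbiruluo*.
The final sound of the definite form *dugbiruluo* is /o/, which is a vowel, so the accusative suffix is -val, giving *dugbiruluoval*.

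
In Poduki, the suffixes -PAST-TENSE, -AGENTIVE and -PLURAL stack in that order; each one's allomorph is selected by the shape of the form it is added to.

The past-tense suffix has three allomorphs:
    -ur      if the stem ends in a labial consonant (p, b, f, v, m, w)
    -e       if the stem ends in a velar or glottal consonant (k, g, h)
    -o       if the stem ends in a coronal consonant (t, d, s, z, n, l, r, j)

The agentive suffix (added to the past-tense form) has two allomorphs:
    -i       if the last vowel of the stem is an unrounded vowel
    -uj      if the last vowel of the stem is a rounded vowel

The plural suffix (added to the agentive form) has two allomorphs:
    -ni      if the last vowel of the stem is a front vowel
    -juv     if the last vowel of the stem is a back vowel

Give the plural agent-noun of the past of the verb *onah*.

onaheini

*onah* — final consonant /h/ (velar/glottal) → -e → *onahe*.
The past-tense form *onahe* — last vowel /e/ (an unrounded vowel) → -i → *onahei*.
The agentive form *onahei*: last vowel = /i/, a front vowel → -ni → *onaheini*.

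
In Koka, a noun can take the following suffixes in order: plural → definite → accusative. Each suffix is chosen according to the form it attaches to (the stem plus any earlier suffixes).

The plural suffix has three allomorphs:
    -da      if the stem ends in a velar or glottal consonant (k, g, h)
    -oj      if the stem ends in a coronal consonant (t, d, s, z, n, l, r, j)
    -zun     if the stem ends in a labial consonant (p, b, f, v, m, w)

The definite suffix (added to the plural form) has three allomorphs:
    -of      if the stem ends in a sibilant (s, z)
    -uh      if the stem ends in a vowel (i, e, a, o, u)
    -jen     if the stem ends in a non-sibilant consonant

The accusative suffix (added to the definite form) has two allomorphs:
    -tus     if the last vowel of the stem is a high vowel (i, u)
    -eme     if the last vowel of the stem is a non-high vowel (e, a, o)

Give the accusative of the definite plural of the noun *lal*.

Since the final consonant of *lal* is /l/ (coronal), it takes -oj, giving *laloj*.
The plural form *laloj* — final sound /j/ (a non-sibilant consonant) → -jen → *lalojjen*.
The last vowel of the definite form *lalojjen* is /e/, which is a non-high vowel, so the accusative suffix is -eme, giving *lalojjeneme*.

lalojjeneme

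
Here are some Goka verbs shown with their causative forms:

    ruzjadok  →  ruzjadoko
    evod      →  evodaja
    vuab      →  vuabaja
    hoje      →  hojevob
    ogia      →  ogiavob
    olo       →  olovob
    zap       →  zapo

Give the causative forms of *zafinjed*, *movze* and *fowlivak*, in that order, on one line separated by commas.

zafinjedaja, movzevob, fowlivako

Looking at the final sound of each stem: -o when the stem ends in a voiceless consonant (*ruzjadok*, *zap*); -aja when the stem ends in a voiced consonant (*evod*, *vuab*); -vob when the stem ends in a vowel (*hoje*, *ogia*, *olo*).
Since the final sound of *zafinjed* is /d/ (a voiced consonant), it takes -aja, giving *zafinjedaja*.
The final sound of *movze* is /e/, which is a vowel, so the suffix is -vob, giving *movzevob*.
*fowlivak* — final sound /k/ (a voiceless consonant) → -o → *fowlivako*.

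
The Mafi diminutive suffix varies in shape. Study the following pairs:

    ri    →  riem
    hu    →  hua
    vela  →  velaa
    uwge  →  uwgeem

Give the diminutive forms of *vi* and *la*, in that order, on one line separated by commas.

viem, laa

The suffix is conditioned by the last vowel: -em when the last vowel of the stem is a front vowel (*ri*, *uwge*); -a when the last vowel of the stem is a back vowel (*hu*, *vela*).
Since the last vowel of *vi* is /i/ (a front vowel), it takes -em, giving *viem*.
*la*: last vowel = /a/, a back vowel → -a → *laa*.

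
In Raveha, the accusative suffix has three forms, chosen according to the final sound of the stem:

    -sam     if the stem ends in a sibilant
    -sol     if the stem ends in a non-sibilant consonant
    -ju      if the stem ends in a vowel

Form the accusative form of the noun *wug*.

*wug*: final sound = /g/, a non-sibilant consonant → -sol → *wugsol*.

wugsol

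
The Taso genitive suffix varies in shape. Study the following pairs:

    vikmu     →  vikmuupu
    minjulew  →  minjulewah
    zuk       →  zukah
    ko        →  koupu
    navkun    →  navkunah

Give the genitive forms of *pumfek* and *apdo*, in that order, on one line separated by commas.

pumfekah, apdoupu

Looking at the final sound of each stem: -ah when the stem ends in a consonant (*minjulew*, *zuk*, *navkun*); -upu when the stem ends in a vowel (*vikmu*, *ko*).
Since the final sound of *pumfek* is /k/ (a consonant), it takes -ah, giving *pumfekah*.
Since the final sound of *apdo* is /o/ (a vowel), it takes -upu, giving *apdoupu*.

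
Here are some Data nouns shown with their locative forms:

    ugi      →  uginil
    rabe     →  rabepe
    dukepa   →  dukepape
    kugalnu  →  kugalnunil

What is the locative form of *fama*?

The alternation tracks the last vowel of the stem — -nil when the last vowel of the stem is a high vowel (*ugi*, *kugalnu*); -pe when the last vowel of the stem is a non-high vowel (*rabe*, *dukepa*).
The last vowel of *fama* is /a/, which is a non-high vowel, so the suffix is -pe, giving *famape*.

famape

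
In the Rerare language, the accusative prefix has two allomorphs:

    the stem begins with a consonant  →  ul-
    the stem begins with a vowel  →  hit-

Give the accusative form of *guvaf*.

ulguvaf

*guvaf* — first sound /g/ (a consonant) → ul- → *ulguvaf*.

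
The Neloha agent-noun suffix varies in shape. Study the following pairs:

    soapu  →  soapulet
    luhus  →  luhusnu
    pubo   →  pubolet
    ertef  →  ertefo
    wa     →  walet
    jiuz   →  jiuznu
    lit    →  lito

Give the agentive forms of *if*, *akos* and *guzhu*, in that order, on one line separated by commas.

The alternation tracks the final sound of the stem — -nu when the stem ends in a sibilant (*luhus*, *jiuz*); -o when the stem ends in a non-sibilant consonant (*ertef*, *lit*); -let when the stem ends in a vowel (*soapu*, *pubo*, *wa*).
*if* — final sound /f/ (a non-sibilant consonant) → -o → *ifo*.
*akos* — final sound /s/ (a sibilant) → -nu → *akosnu*.
*guzhu*: final sound = /u/, a vowel → -let → *guzhulet*.

ifo, akosnu, guzhulet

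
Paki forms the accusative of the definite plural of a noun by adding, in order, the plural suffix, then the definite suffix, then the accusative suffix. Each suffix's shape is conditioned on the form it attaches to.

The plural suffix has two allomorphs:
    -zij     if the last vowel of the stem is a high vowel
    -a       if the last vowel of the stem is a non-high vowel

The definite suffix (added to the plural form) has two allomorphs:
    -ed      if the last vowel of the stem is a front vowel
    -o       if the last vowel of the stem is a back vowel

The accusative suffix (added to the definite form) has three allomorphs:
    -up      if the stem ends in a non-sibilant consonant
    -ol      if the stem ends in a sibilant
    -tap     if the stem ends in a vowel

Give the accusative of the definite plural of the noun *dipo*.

The last vowel of *dipo* is /o/, which is a non-high vowel, so the plural suffix is -a, giving *dipoa*.
Since the last vowel of the plural form *dipoa* is /a/ (a back vowel), it takes -o, giving *dipoao*.
The final sound of the definite form *dipoao* is /o/, which is a vowel, so the accusative suffix is -tap, giving *dipoaotap*.

dipoaotap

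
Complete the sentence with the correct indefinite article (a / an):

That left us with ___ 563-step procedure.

The indefinite article is chosen by the initial *sound* of the following word, not its spelling.
The number *563* is spoken "five hundred …", beginning with /faɪv/ — a consonant sound.
So the article is *a*: That left us with a 563-step procedure.

a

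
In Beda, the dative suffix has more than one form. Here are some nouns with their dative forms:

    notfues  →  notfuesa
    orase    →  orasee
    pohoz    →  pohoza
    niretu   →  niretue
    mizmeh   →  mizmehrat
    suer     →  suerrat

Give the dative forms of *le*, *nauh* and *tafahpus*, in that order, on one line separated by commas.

The suffix is conditioned by the final sound: -a when the stem ends in a sibilant (*notfues*, *pohoz*); -rat when the stem ends in a non-sibilant consonant (*mizmeh*, *suer*); -e when the stem ends in a vowel (*orase*, *niretu*).
Since the final sound of *le* is /e/ (a vowel), it takes -e, giving *lee*.
*nauh*: final sound = /h/, a non-sibilant consonant → -rat → *nauhrat*.
*tafahpus*: final sound = /s/, a sibilant → -a → *tafahpusa*.

lee, nauhrat, tafahpusa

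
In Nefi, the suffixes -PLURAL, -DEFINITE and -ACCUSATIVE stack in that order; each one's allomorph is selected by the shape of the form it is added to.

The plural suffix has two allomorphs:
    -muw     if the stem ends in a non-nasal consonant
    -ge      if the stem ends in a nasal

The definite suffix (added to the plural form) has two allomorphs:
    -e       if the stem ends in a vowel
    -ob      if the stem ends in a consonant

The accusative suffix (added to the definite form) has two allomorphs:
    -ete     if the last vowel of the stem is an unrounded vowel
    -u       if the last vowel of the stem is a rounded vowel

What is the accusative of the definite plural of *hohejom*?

hohejomgeeete

Since the final consonant of *hohejom* is /m/ (a nasal), it takes -ge, giving *hohejomge*.
The plural form *hohejomge* — final sound /e/ (a vowel) → -e → *hohejomgee*.
The definite form *hohejomgee* — last vowel /e/ (an unrounded vowel) → -ete → *hohejomgeeete*.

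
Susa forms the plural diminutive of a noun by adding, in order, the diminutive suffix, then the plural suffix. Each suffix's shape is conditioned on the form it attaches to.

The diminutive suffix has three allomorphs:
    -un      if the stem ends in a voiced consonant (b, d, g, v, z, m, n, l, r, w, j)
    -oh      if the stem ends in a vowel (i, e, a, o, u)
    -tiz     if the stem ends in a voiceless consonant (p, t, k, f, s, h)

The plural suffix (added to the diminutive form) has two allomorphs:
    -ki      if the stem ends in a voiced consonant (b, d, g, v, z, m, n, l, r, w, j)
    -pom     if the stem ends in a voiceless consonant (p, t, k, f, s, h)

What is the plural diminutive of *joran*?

joranunki

*joran* — final sound /n/ (a voiced consonant) → -un → *joranun*.
The diminutive form *joranun*: final consonant = /n/, voiced → -ki → *joranunki*.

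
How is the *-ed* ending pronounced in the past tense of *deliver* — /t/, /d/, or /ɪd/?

/d/

The stem *deliver* ends in a voiced sound other than /d/.
The -ed suffix is realized as /ɪd/ after /t, d/; as /t/ after other voiceless consonants; and as /d/ after other voiced sounds.
So -ed on *deliver* is pronounced /d/.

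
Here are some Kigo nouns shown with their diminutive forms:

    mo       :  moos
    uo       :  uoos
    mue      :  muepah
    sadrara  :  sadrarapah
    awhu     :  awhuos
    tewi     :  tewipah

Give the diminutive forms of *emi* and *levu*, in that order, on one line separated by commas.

emipah, levuos

The pattern is rounding harmony: -os when the last vowel of the stem is a rounded vowel (*mo*, *uo*, *awhu*); -pah when the last vowel of the stem is an unrounded vowel (*mue*, *sadrara*, *tewi*).
*emi*: last vowel = /i/, an unrounded vowel → -pah → *emipah*.
The last vowel of *levu* is /u/, which is a rounded vowel, so the suffix is -os, giving *levuos*.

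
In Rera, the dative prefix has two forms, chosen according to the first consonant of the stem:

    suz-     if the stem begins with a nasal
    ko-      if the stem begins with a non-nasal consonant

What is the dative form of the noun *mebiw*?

suzmebiw

*mebiw*: first consonant = /m/, a nasal → suz- → *suzmebiw*.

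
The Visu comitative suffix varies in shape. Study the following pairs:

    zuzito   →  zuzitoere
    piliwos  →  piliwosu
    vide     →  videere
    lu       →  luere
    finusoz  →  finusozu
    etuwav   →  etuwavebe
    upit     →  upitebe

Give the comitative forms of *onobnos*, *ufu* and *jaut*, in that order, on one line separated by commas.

The pattern is sibilance of the final sound: -u when the stem ends in a sibilant (*piliwos*, *finusoz*); -ebe when the stem ends in a non-sibilant consonant (*etuwav*, *upit*); -ere when the stem ends in a vowel (*zuzito*, *vide*, *lu*).
The final sound of *onobnos* is /s/, which is a sibilant, so the suffix is -u, giving *onobnosu*.
The final sound of *ufu* is /u/, which is a vowel, so the suffix is -ere, giving *ufuere*.
The final sound of *jaut* is /t/, which is a non-sibilant consonant, so the suffix is -ebe, giving *jautebe*.

onobnosu, ufuere, jautebe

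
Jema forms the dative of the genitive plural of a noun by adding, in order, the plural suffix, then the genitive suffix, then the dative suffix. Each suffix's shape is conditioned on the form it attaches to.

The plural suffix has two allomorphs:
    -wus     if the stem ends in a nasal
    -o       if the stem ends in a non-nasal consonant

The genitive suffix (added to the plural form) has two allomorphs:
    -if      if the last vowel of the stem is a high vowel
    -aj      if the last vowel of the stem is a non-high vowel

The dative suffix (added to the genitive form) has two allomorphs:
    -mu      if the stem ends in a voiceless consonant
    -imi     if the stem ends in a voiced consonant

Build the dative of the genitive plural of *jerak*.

jerakoajimi

*jerak*: final consonant = /k/, non-nasal → -o → *jerako*.
The last vowel of the plural form *jerako* is /o/, which is a non-high vowel, so the genitive suffix is -aj, giving *jerakoaj*.
The final consonant of the genitive form *jerakoaj* is /j/, which is voiced, so the dative suffix is -imi, giving *jerakoajimi*.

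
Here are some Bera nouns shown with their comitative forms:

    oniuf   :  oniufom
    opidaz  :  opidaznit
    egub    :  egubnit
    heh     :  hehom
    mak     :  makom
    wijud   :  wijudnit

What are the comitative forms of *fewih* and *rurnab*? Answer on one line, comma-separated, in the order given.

The suffix is conditioned by the final consonant: -om when the stem ends in a voiceless consonant (*oniuf*, *heh*, *mak*); -nit when the stem ends in a voiced consonant (*opidaz*, *egub*, *wijud*).
The final consonant of *fewih* is /h/, which is voiceless, so the suffix is -om, giving *fewihom*.
The final consonant of *rurnab* is /b/, which is voiced, so the suffix is -nit, giving *rurnabnit*.

fewihom, rurnabnit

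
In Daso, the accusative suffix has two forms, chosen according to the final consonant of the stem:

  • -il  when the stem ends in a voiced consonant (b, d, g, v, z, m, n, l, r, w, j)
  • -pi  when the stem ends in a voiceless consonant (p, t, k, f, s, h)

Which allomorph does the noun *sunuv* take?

-il

Since the final consonant of *sunuv* is /v/ (voiced), it takes -il.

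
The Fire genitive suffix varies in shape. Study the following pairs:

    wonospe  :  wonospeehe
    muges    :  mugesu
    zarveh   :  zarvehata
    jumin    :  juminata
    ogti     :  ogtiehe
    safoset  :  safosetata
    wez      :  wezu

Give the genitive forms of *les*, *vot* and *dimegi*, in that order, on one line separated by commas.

The alternation tracks the final sound of the stem — -u when the stem ends in a sibilant (*muges*, *wez*); -ata when the stem ends in a non-sibilant consonant (*zarveh*, *jumin*, *safoset*); -ehe when the stem ends in a vowel (*wonospe*, *ogti*).
The final sound of *les* is /s/, which is a sibilant, so the suffix is -u, giving *lesu*.
*vot* — final sound /t/ (a non-sibilant consonant) → -ata → *votata*.
*dimegi*: final sound = /i/, a vowel → -ehe → *dimegiehe*.

lesu, votata, dimegiehe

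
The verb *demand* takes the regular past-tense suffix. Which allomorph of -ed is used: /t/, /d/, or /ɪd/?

/ɪd/

The stem *demand* ends in /t/ or /d/.
The -ed suffix is realized as /ɪd/ after /t, d/; as /t/ after other voiceless consonants; and as /d/ after other voiced sounds.
So -ed on *demand* is pronounced /ɪd/.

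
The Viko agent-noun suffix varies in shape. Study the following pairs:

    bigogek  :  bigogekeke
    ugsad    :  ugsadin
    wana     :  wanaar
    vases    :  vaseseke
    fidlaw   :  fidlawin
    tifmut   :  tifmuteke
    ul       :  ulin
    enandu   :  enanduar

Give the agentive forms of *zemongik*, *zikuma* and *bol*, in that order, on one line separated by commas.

The pattern is voicing of the final sound: -eke when the stem ends in a voiceless consonant (*bigogek*, *vases*, *tifmut*); -in when the stem ends in a voiced consonant (*ugsad*, *fidlaw*, *ul*); -ar when the stem ends in a vowel (*wana*, *enandu*).
*zemongik* — final sound /k/ (a voiceless consonant) → -eke → *zemongikeke*.
*zikuma* — final sound /a/ (a vowel) → -ar → *zikumaar*.
*bol* — final sound /l/ (a voiced consonant) → -in → *bolin*.

zemongikeke, zikumaar, bolin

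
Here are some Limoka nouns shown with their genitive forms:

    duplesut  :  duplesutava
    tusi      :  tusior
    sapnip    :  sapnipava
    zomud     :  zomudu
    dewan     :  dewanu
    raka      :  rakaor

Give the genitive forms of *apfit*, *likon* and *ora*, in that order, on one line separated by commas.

Looking at the final sound of each stem: -ava when the stem ends in a voiceless consonant (*duplesut*, *sapnip*); -u when the stem ends in a voiced consonant (*zomud*, *dewan*); -or when the stem ends in a vowel (*tusi*, *raka*).
Since the final sound of *apfit* is /t/ (a voiceless consonant), it takes -ava, giving *apfitava*.
*likon*: final sound = /n/, a voiced consonant → -u → *likonu*.
Since the final sound of *ora* is /a/ (a vowel), it takes -or, giving *oraor*.

apfitava, likonu, oraor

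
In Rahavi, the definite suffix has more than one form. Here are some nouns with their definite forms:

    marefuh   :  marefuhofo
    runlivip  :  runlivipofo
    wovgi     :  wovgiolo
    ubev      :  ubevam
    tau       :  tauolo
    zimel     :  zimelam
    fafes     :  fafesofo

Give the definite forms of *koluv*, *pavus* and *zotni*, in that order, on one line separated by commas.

koluvam, pavusofo, zotniolo

The alternation tracks the final sound of the stem — -ofo when the stem ends in a voiceless consonant (*marefuh*, *runlivip*, *fafes*); -am when the stem ends in a voiced consonant (*ubev*, *zimel*); -olo when the stem ends in a vowel (*wovgi*, *tau*).
*koluv* — final sound /v/ (a voiced consonant) → -am → *koluvam*.
*pavus* — final sound /s/ (a voiceless consonant) → -ofo → *pavusofo*.
Since the final sound of *zotni* is /i/ (a vowel), it takes -olo, giving *zotniolo*.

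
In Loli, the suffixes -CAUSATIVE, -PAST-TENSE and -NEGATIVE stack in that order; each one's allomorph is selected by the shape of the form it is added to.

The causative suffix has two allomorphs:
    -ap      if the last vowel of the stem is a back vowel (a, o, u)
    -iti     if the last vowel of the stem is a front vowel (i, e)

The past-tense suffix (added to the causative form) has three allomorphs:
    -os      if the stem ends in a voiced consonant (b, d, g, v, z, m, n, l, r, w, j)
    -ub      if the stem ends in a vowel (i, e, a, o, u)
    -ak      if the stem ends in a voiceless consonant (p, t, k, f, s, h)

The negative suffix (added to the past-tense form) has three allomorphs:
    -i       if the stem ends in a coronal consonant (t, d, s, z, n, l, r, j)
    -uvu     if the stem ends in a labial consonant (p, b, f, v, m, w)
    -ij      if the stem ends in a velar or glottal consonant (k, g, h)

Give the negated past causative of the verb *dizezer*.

*dizezer*: last vowel = /e/, a front vowel → -iti → *dizezeriti*.
Since the final sound of the causative form *dizezeriti* is /i/ (a vowel), it takes -ub, giving *dizezeritiub*.
Since the final consonant of the past-tense form *dizezeritiub* is /b/ (labial), it takes -uvu, giving *dizezeritiubuvu*.

dizezeritiubuvu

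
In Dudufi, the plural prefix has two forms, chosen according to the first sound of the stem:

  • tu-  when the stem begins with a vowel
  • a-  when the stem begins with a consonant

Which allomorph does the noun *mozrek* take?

a-

*mozrek* — first sound /m/ (a consonant) → a-.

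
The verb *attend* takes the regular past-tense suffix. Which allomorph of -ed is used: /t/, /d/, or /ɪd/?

The stem *attend* ends in /t/ or /d/.
The -ed suffix is realized as /ɪd/ after /t, d/; as /t/ after other voiceless consonants; and as /d/ after other voiced sounds.
So -ed on *attend* is pronounced /ɪd/.

/ɪd/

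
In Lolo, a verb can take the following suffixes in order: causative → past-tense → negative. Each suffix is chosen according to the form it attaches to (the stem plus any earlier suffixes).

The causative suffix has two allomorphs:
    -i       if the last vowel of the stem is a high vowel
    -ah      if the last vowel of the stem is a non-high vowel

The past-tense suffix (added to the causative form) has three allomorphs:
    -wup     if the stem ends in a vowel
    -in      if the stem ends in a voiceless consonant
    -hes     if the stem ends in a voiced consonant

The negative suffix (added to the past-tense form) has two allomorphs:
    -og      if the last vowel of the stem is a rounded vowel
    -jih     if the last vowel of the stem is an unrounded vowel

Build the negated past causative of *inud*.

*inud* — last vowel /u/ (a high vowel) → -i → *inudi*.
The causative form *inudi* — final sound /i/ (a vowel) → -wup → *inudiwup*.
The last vowel of the past-tense form *inudiwup* is /u/, which is a rounded vowel, so the negative suffix is -og, giving *inudiwupog*.

inudiwupog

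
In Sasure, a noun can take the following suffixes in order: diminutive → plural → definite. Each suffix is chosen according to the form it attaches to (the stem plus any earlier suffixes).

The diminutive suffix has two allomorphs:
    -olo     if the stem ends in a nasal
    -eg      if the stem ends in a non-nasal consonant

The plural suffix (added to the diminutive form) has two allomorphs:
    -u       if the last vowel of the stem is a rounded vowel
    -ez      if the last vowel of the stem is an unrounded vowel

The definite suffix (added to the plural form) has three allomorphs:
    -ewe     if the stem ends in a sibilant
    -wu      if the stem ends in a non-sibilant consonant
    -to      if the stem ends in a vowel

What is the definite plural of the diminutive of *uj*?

*uj* — final consonant /j/ (non-nasal) → -eg → *ujeg*.
Since the last vowel of the diminutive form *ujeg* is /e/ (an unrounded vowel), it takes -ez, giving *ujegez*.
The plural form *ujegez*: final sound = /z/, a sibilant → -ewe → *ujegezewe*.

ujegezewe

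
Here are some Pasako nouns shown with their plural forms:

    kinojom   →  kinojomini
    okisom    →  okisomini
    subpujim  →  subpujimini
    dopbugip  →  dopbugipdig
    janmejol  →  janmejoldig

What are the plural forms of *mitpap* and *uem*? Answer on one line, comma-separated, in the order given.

Looking at the final consonant of each stem: -ini when the stem ends in a nasal (*kinojom*, *okisom*, *subpujim*); -dig when the stem ends in a non-nasal consonant (*dopbugip*, *janmejol*).
The final consonant of *mitpap* is /p/, which is non-nasal, so the suffix is -dig, giving *mitpapdig*.
Since the final consonant of *uem* is /m/ (a nasal), it takes -ini, giving *uemini*.

mitpapdig, uemini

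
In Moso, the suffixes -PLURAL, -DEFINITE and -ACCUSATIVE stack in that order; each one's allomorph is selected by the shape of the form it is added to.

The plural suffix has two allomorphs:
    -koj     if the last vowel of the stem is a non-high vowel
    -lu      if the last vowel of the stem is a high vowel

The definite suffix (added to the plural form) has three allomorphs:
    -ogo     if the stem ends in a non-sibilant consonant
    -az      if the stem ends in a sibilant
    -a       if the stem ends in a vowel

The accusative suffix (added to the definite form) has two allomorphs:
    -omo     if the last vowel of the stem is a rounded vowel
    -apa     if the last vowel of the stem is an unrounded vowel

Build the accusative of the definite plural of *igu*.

iguluaapa

The last vowel of *igu* is /u/, which is a high vowel, so the plural suffix is -lu, giving *igulu*.
The plural form *igulu* — final sound /u/ (a vowel) → -a → *igulua*.
Since the last vowel of the definite form *igulua* is /a/ (an unrounded vowel), it takes -apa, giving *iguluaapa*.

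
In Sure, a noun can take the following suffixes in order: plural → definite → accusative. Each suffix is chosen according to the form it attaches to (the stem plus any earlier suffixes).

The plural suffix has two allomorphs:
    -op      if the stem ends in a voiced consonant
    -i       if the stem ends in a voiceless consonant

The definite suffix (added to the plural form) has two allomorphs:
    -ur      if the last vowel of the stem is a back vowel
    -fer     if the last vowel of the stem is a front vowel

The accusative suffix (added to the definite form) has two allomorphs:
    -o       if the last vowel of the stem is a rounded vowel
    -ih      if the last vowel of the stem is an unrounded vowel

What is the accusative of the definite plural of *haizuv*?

haizuvopuro

*haizuv* — final consonant /v/ (voiced) → -op → *haizuvop*.
Since the last vowel of the plural form *haizuvop* is /o/ (a back vowel), it takes -ur, giving *haizuvopur*.
The last vowel of the definite form *haizuvopur* is /u/, which is a rounded vowel, so the accusative suffix is -o, giving *haizuvopuro*.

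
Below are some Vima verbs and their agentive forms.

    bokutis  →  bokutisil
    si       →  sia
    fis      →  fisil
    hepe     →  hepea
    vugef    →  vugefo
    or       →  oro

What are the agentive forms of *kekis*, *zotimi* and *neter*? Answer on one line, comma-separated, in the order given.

The suffix is conditioned by the final sound: -il when the stem ends in a sibilant (*bokutis*, *fis*); -o when the stem ends in a non-sibilant consonant (*vugef*, *or*); -a when the stem ends in a vowel (*si*, *hepe*).
Since the final sound of *kekis* is /s/ (a sibilant), it takes -il, giving *kekisil*.
*zotimi* — final sound /i/ (a vowel) → -a → *zotimia*.
The final sound of *neter* is /r/, which is a non-sibilant consonant, so the suffix is -o, giving *netero*.

kekisil, zotimia, netero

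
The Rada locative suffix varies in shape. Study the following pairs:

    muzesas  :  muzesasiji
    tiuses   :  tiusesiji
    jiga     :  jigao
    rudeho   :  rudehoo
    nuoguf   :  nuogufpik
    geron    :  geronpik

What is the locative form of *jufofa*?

jufofao

The pattern is sibilance of the final sound: -iji when the stem ends in a sibilant (*muzesas*, *tiuses*); -pik when the stem ends in a non-sibilant consonant (*nuoguf*, *geron*); -o when the stem ends in a vowel (*jiga*, *rudeho*).
Since the final sound of *jufofa* is /a/ (a vowel), it takes -o, giving *jufofao*.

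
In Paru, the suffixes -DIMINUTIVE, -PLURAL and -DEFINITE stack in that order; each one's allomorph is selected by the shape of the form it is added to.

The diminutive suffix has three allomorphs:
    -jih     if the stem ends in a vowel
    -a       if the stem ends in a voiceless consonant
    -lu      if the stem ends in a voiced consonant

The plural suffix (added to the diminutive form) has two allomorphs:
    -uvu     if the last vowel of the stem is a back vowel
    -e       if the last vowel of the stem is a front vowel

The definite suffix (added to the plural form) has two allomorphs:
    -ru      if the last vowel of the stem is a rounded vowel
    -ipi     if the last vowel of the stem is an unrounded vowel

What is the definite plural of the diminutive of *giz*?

Since the final sound of *giz* is /z/ (a voiced consonant), it takes -lu, giving *gizlu*.
The diminutive form *gizlu*: last vowel = /u/, a back vowel → -uvu → *gizluuvu*.
The plural form *gizluuvu*: last vowel = /u/, a rounded vowel → -ru → *gizluuvuru*.

gizluuvuru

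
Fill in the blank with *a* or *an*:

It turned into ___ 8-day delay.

an

The indefinite article is chosen by the initial *sound* of the following word, not its spelling.
The number *8* is spoken "eight", beginning with /eɪt/ — a vowel sound.
So the article is *an*: It turned into an 8-day delay.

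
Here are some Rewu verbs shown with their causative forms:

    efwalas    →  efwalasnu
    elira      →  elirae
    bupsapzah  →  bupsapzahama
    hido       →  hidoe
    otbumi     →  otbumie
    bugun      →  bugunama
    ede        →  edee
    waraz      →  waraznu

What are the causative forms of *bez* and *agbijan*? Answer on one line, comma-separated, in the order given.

beznu, agbijanama

Looking at the final sound of each stem: -nu when the stem ends in a sibilant (*efwalas*, *waraz*); -ama when the stem ends in a non-sibilant consonant (*bupsapzah*, *bugun*); -e when the stem ends in a vowel (*elira*, *hido*, *otbumi*, *ede*).
Since the final sound of *bez* is /z/ (a sibilant), it takes -nu, giving *beznu*.
The final sound of *agbijan* is /n/, which is a non-sibilant consonant, so the suffix is -ama, giving *agbijanama*.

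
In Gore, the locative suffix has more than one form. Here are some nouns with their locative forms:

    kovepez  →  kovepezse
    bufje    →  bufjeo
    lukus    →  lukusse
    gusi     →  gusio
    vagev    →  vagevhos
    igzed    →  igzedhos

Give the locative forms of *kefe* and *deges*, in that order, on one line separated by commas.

The pattern is sibilance of the final sound: -se when the stem ends in a sibilant (*kovepez*, *lukus*); -hos when the stem ends in a non-sibilant consonant (*vagev*, *igzed*); -o when the stem ends in a vowel (*bufje*, *gusi*).
*kefe*: final sound = /e/, a vowel → -o → *kefeo*.
*deges*: final sound = /s/, a sibilant → -se → *degesse*.

kefeo, degesse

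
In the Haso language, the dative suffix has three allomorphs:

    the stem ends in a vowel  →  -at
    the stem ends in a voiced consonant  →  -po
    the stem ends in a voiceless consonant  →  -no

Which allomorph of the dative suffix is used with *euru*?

The final sound of *euru* is /u/, which is a vowel, so the suffix is -at.

-at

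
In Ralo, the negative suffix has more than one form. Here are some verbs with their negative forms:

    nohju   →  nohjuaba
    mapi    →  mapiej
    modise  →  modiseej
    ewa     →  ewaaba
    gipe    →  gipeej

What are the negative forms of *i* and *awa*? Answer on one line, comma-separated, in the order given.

The suffix is conditioned by the last vowel: -ej when the last vowel of the stem is a front vowel (*mapi*, *modise*, *gipe*); -aba when the last vowel of the stem is a back vowel (*nohju*, *ewa*).
Since the last vowel of *i* is /i/ (a front vowel), it takes -ej, giving *iej*.
*awa*: last vowel = /a/, a back vowel → -aba → *awaaba*.

iej, awaaba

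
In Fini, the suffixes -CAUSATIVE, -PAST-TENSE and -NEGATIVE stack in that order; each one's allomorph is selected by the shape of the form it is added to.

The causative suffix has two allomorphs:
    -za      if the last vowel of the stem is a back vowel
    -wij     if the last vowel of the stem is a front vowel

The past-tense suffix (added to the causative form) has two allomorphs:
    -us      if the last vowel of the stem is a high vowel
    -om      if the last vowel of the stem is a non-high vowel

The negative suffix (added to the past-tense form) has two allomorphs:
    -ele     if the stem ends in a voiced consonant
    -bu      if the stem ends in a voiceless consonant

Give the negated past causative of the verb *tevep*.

tevepwijusbu

The last vowel of *tevep* is /e/, which is a front vowel, so the causative suffix is -wij, giving *tevepwij*.
Since the last vowel of the causative form *tevepwij* is /i/ (a high vowel), it takes -us, giving *tevepwijus*.
Since the final consonant of the past-tense form *tevepwijus* is /s/ (voiceless), it takes -bu, giving *tevepwijusbu*.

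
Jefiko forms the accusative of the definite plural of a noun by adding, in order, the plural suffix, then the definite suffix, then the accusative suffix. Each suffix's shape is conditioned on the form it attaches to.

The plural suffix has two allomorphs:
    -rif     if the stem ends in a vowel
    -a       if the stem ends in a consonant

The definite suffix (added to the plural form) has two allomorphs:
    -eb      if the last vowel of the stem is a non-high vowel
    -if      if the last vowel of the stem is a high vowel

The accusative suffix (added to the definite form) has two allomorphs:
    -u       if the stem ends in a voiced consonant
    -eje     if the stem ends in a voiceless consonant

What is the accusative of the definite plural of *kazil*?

The final sound of *kazil* is /l/, which is a consonant, so the plural suffix is -a, giving *kazila*.
The last vowel of the plural form *kazila* is /a/, which is a non-high vowel, so the definite suffix is -eb, giving *kazilaeb*.
Since the final consonant of the definite form *kazilaeb* is /b/ (voiced), it takes -u, giving *kazilaebu*.

kazilaebu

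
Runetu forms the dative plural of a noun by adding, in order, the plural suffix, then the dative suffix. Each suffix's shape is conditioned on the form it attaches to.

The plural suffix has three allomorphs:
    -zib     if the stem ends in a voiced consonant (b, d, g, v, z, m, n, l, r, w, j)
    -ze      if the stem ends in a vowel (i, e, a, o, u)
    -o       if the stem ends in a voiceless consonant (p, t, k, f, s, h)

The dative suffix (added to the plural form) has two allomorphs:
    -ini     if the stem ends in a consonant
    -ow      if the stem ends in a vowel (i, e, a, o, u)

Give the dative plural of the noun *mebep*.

Since the final sound of *mebep* is /p/ (a voiceless consonant), it takes -o, giving *mebepo*.
Since the final sound of the plural form *mebepo* is /o/ (a vowel), it takes -ow, giving *mebepoow*.

mebepoow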